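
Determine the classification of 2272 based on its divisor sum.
deficient

Proper divisors of 2272: sum = 1 + 2 + 4 + 8 + 16 + 32 + 71 + 142 + 284 + 568 + 1136 = 2264
Since 2264 < 2272, 2272 is deficient.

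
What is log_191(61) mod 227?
209

Baby-step giant-step with step n = ⌈√227⌉ = 16.
Baby steps 191^j mod 227 (j:value) for j=0..15: 0:1, 1:191, 2:161, 3:106, 4:43, 5:41, 6:113, 7:18, 8:33, 9:174, 10:92, 11:93, 12:57, 13:218, 14:97, 15:140.
Giant-step multiplier: 191^(-16) ≡ 191^(226-16) = 191^210 ≡ 74 (mod 227).
Giant steps γ_i = 61·74^i mod 227: γ_0=61, γ_1=201, γ_2=119, γ_3=180, γ_4=154, γ_5=46, γ_6=226, γ_7=153, γ_8=199, γ_9=198, γ_10=124, γ_11=96, γ_12=67, γ_13=191 (in table at j=1).
x = i·n + j = 13·16 + 1 = 209.
Check: 191^209 ≡ 61 (mod 227).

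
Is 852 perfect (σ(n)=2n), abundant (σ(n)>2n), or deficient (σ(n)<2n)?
abundant

Proper divisors of 852: sum = 1 + 2 + 3 + 4 + 6 + 12 + 71 + 142 + 213 + 284 + 426 = 1164
Since 1164 > 852, 852 is abundant.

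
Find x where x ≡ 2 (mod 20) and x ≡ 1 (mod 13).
222

Using Chinese Remainder Theorem:
M = 20 × 13 = 260
M1 = 13, M2 = 20
y1 = 13^(-1) mod 20 = 17
y2 = 20^(-1) mod 13 = 2
x = (2×13×17 + 1×20×2) mod 260 = 222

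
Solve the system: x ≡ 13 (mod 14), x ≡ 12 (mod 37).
419

Using Chinese Remainder Theorem:
M = 14 × 37 = 518
M1 = 37, M2 = 14
y1 = 37^(-1) mod 14 = 11
y2 = 14^(-1) mod 37 = 8
x = (13×37×11 + 12×14×8) mod 518 = 419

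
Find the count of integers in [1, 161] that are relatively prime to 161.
132

161 = 7 × 23
φ(n) = n × ∏(1 - 1/p) for each prime p dividing n
φ(161) = 161 × (1 - 1/7) × (1 - 1/23) = 132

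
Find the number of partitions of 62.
1300156

p(n) counts ways to write n as a sum of positive integers (order ignored).
Euler's pentagonal recurrence: p(k) = p(k-1) + p(k-2) - p(k-5) - p(k-7) + p(k-12) + p(k-15) - ... (offsets j(3j∓1)/2, signs ++--, p(0)=1, p(<0)=0).
DP table for k = 0..61: p(0)=1, p(1)=1, p(2)=2, p(3)=3, p(4)=5, p(5)=7, p(6)=11, p(7)=15, p(8)=22, p(9)=30, p(10)=42, p(11)=56, p(12)=77, p(13)=101, p(14)=135, p(15)=176, p(16)=231, p(17)=297, p(18)=385, p(19)=490, p(20)=627, p(21)=792, p(22)=1002, p(23)=1255, p(24)=1575, p(25)=1958, p(26)=2436, p(27)=3010, p(28)=3718, p(29)=4565, p(30)=5604, p(31)=6842, p(32)=8349, p(33)=10143, p(34)=12310, p(35)=14883, p(36)=17977, p(37)=21637, p(38)=26015, p(39)=31185, p(40)=37338, p(41)=44583, p(42)=53174, p(43)=63261, p(44)=75175, p(45)=89134, p(46)=105558, p(47)=124754, p(48)=147273, p(49)=173525, p(50)=204226, p(51)=239943, p(52)=281589, p(53)=329931, p(54)=386155, p(55)=451276, p(56)=526823, p(57)=614154, p(58)=715220, p(59)=831820, p(60)=966467, p(61)=1121505.
Final step: p(62) = p(61) + p(60) - p(57) - p(55) + p(50) + p(47) - p(40) - p(36) + p(27) + p(22) - p(11) - p(5)
= 1121505 + 966467 - 614154 - 451276 + 204226 + 124754 - 37338 - 17977 + 3010 + 1002 - 56 - 7
= 1300156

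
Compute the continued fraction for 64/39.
[1; 1, 1, 1, 3, 1, 2]

Euclidean algorithm steps:
64 = 1 × 39 + 25
39 = 1 × 25 + 14
25 = 1 × 14 + 11
14 = 1 × 11 + 3
11 = 3 × 3 + 2
3 = 1 × 2 + 1
2 = 2 × 1 + 0
Continued fraction: [1; 1, 1, 1, 3, 1, 2]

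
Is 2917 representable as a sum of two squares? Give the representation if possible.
1² + 54² (a=1, b=54)

Factorization: 2917 = 2917
By Fermat: n is sum of two squares iff every prime p ≡ 3 (mod 4) appears to even power.
All primes ≡ 3 (mod 4) appear to even power.
Search a = 0, 1, 2, … for 2917 - a² a perfect square: first hit at a = 1: 2917 - 1 = 2916 = 54².
2917 = 1² + 54² = 1 + 2916 ✓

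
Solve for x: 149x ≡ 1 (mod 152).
101

gcd(149, 152) = 1, so the inverse exists.
Extended Euclidean algorithm on (152, 149):
152 = 1 × 149 + 3  ⟹  3 = (1)·152 + (-1)·149
149 = 49 × 3 + 2  ⟹  2 = (-49)·152 + (50)·149
3 = 1 × 2 + 1  ⟹  1 = (50)·152 + (-51)·149
So (-51)·149 ≡ 1 (mod 152), i.e. 149^(-1) ≡ -51 ≡ 101 (mod 152).
Check: 149 × 101 = 15049 ≡ 1 (mod 152)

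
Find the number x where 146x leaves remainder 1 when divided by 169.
22

gcd(146, 169) = 1, so the inverse exists.
Extended Euclidean algorithm on (169, 146):
169 = 1 × 146 + 23  ⟹  23 = (1)·169 + (-1)·146
146 = 6 × 23 + 8  ⟹  8 = (-6)·169 + (7)·146
23 = 2 × 8 + 7  ⟹  7 = (13)·169 + (-15)·146
8 = 1 × 7 + 1  ⟹  1 = (-19)·169 + (22)·146
So (22)·146 ≡ 1 (mod 169), i.e. 146^(-1) ≡ 22 (mod 169).
Check: 146 × 22 = 3212 ≡ 1 (mod 169)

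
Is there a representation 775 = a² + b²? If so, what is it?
Not possible

Factorization: 775 = 5^2 × 31
By Fermat: n is sum of two squares iff every prime p ≡ 3 (mod 4) appears to even power.
Prime(s) ≡ 3 (mod 4) with odd exponent: [(31, 1)]
Therefore 775 cannot be expressed as a² + b².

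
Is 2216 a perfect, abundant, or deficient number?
deficient

Proper divisors of 2216: sum = 1 + 2 + 4 + 8 + 277 + 554 + 1108 = 1954
Since 1954 < 2216, 2216 is deficient.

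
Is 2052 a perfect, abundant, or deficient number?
abundant

Proper divisors of 2052: sum = 1 + 2 + 3 + 4 + 6 + 9 + 12 + 18 + ... + 342 + 513 + 684 + 1026 (23 divisors) = 3548
Since 3548 > 2052, 2052 is abundant.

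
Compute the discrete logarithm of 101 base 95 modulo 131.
44

Baby-step giant-step with step n = ⌈√131⌉ = 12.
Baby steps 95^j mod 131 (j:value) for j=0..11: 0:1, 1:95, 2:117, 3:111, 4:65, 5:18, 6:7, 7:10, 8:33, 9:122, 10:62, 11:126.
Giant-step multiplier: 95^(-12) ≡ 95^(130-12) = 95^118 ≡ 123 (mod 131).
Giant steps γ_i = 101·123^i mod 131: γ_0=101, γ_1=109, γ_2=45, γ_3=33 (in table at j=8).
x = i·n + j = 3·12 + 8 = 44.
Check: 95^44 ≡ 101 (mod 131).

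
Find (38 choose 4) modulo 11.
5

Using Lucas' theorem:
Write n=38 and k=4 in base 11:
n in base 11: [3, 5]
k in base 11: [0, 4]
C(38,4) mod 11 = ∏ C(n_i, k_i) mod 11
Digit binomials (mod 11): C(3,0) = 1; C(5,4) = 5
Product: 1 × 5 = 5 ≡ 5 (mod 11)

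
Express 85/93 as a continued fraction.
[0; 1, 10, 1, 1, 1, 2]

Euclidean algorithm steps:
85 = 0 × 93 + 85
93 = 1 × 85 + 8
85 = 10 × 8 + 5
8 = 1 × 5 + 3
5 = 1 × 3 + 2
3 = 1 × 2 + 1
2 = 2 × 1 + 0
Continued fraction: [0; 1, 10, 1, 1, 1, 2]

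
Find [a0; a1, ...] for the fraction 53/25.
[2; 8, 3]

Euclidean algorithm steps:
53 = 2 × 25 + 3
25 = 8 × 3 + 1
3 = 3 × 1 + 0
Continued fraction: [2; 8, 3]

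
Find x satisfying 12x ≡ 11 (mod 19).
x ≡ 12 (mod 19)

gcd(12, 19) = 1, which divides 11, so solutions exist.
Find 12^(-1) mod 19 by the extended Euclidean algorithm:
19 = 1 × 12 + 7  ⟹  7 = (1)·19 + (-1)·12
12 = 1 × 7 + 5  ⟹  5 = (-1)·19 + (2)·12
7 = 1 × 5 + 2  ⟹  2 = (2)·19 + (-3)·12
5 = 2 × 2 + 1  ⟹  1 = (-5)·19 + (8)·12
So (8)·12 ≡ 1 (mod 19), i.e. 12^(-1) ≡ 8 (mod 19).
x ≡ 8 × 11 = 88 ≡ 12 (mod 19).
Check: 12 × 12 = 144 ≡ 11 (mod 19).
Unique solution: x ≡ 12 (mod 19)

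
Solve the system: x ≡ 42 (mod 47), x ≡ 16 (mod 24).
136

Using Chinese Remainder Theorem:
M = 47 × 24 = 1128
M1 = 24, M2 = 47
y1 = 24^(-1) mod 47 = 2
y2 = 47^(-1) mod 24 = 23
x = (42×24×2 + 16×47×23) mod 1128 = 136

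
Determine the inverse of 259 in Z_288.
139

gcd(259, 288) = 1, so the inverse exists.
Extended Euclidean algorithm on (288, 259):
288 = 1 × 259 + 29  ⟹  29 = (1)·288 + (-1)·259
259 = 8 × 29 + 27  ⟹  27 = (-8)·288 + (9)·259
29 = 1 × 27 + 2  ⟹  2 = (9)·288 + (-10)·259
27 = 13 × 2 + 1  ⟹  1 = (-125)·288 + (139)·259
So (139)·259 ≡ 1 (mod 288), i.e. 259^(-1) ≡ 139 (mod 288).
Check: 259 × 139 = 36001 ≡ 1 (mod 288)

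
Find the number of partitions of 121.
2056148051

p(n) counts ways to write n as a sum of positive integers (order ignored).
Euler's pentagonal recurrence: p(k) = p(k-1) + p(k-2) - p(k-5) - p(k-7) + p(k-12) + p(k-15) - ... (offsets j(3j∓1)/2, signs ++--, p(0)=1, p(<0)=0).
DP table for k = 0..120: p(0)=1, p(1)=1, p(2)=2, p(3)=3, p(4)=5, p(5)=7, p(6)=11, p(7)=15, p(8)=22, p(9)=30, p(10)=42, p(11)=56, p(12)=77, p(13)=101, p(14)=135, p(15)=176, p(16)=231, p(17)=297, p(18)=385, p(19)=490, p(20)=627, p(21)=792, p(22)=1002, p(23)=1255, p(24)=1575, p(25)=1958, p(26)=2436, p(27)=3010, p(28)=3718, p(29)=4565, p(30)=5604, p(31)=6842, p(32)=8349, p(33)=10143, p(34)=12310, p(35)=14883, p(36)=17977, p(37)=21637, p(38)=26015, p(39)=31185, p(40)=37338, p(41)=44583, p(42)=53174, p(43)=63261, p(44)=75175, p(45)=89134, p(46)=105558, p(47)=124754, p(48)=147273, p(49)=173525, p(50)=204226, p(51)=239943, p(52)=281589, p(53)=329931, p(54)=386155, p(55)=451276, p(56)=526823, p(57)=614154, p(58)=715220, p(59)=831820, p(60)=966467, p(61)=1121505, p(62)=1300156, p(63)=1505499, p(64)=1741630, p(65)=2012558, p(66)=2323520, p(67)=2679689, p(68)=3087735, p(69)=3554345, p(70)=4087968, p(71)=4697205, p(72)=5392783, p(73)=6185689, p(74)=7089500, p(75)=8118264, p(76)=9289091, p(77)=10619863, p(78)=12132164, p(79)=13848650, p(80)=15796476, p(81)=18004327, p(82)=20506255, p(83)=23338469, p(84)=26543660, p(85)=30167357, p(86)=34262962, p(87)=38887673, p(88)=44108109, p(89)=49995925, p(90)=56634173, p(91)=64112359, p(92)=72533807, p(93)=82010177, p(94)=92669720, p(95)=104651419, p(96)=118114304, p(97)=133230930, p(98)=150198136, p(99)=169229875, p(100)=190569292, p(101)=214481126, p(102)=241265379, p(103)=271248950, p(104)=304801365, p(105)=342325709, p(106)=384276336, p(107)=431149389, p(108)=483502844, p(109)=541946240, p(110)=607163746, p(111)=679903203, p(112)=761002156, p(113)=851376628, p(114)=952050665, p(115)=1064144451, p(116)=1188908248, p(117)=1327710076, p(118)=1482074143, p(119)=1653668665, p(120)=1844349560.
Final step: p(121) = p(120) + p(119) - p(116) - p(114) + p(109) + p(106) - p(99) - p(95) + p(86) + p(81) - p(70) - p(64) + p(51) + p(44) - p(29) - p(21) + p(4)
= 1844349560 + 1653668665 - 1188908248 - 952050665 + 541946240 + 384276336 - 169229875 - 104651419 + 34262962 + 18004327 - 4087968 - 1741630 + 239943 + 75175 - 4565 - 792 + 5
= 2056148051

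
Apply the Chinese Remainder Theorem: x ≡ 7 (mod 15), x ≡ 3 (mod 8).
67

Using Chinese Remainder Theorem:
M = 15 × 8 = 120
M1 = 8, M2 = 15
y1 = 8^(-1) mod 15 = 2
y2 = 15^(-1) mod 8 = 7
x = (7×8×2 + 3×15×7) mod 120 = 67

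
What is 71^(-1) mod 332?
159

gcd(71, 332) = 1, so the inverse exists.
Extended Euclidean algorithm on (332, 71):
332 = 4 × 71 + 48  ⟹  48 = (1)·332 + (-4)·71
71 = 1 × 48 + 23  ⟹  23 = (-1)·332 + (5)·71
48 = 2 × 23 + 2  ⟹  2 = (3)·332 + (-14)·71
23 = 11 × 2 + 1  ⟹  1 = (-34)·332 + (159)·71
So (159)·71 ≡ 1 (mod 332), i.e. 71^(-1) ≡ 159 (mod 332).
Check: 71 × 159 = 11289 ≡ 1 (mod 332)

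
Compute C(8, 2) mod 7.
0

Using Lucas' theorem:
Write n=8 and k=2 in base 7:
n in base 7: [1, 1]
k in base 7: [0, 2]
C(8,2) mod 7 = ∏ C(n_i, k_i) mod 7
Digit binomials (mod 7): C(1,0) = 1; C(1,2) = 0 (k_i > n_i)
Product: 1 × 0 = 0 ≡ 0 (mod 7)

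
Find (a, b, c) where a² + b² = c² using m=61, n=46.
(1605, 5612, 5837)

Euclid's formula: a = m² - n², b = 2mn, c = m² + n²
m = 61, n = 46
a = 61² - 46² = 3721 - 2116 = 1605
b = 2 × 61 × 46 = 5612
c = 61² + 46² = 3721 + 2116 = 5837
Verification: 1605² + 5612² = 2576025 + 31494544 = 34070569 = 5837² ✓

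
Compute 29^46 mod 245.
211

Repeated squaring. Binary of 46 = 101110.
29^1 ≡ 29 (mod 245); 29^2 ≡ 106 (mod 245); 29^4 ≡ 211 (mod 245); 29^8 ≡ 176 (mod 245); 29^16 ≡ 106 (mod 245); 29^32 ≡ 211 (mod 245)
29^46 = 29^2 × 29^4 × 29^8 × 29^32 ≡ 211 (mod 245)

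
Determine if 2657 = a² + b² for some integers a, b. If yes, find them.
16² + 49² (a=16, b=49)

Factorization: 2657 = 2657
By Fermat: n is sum of two squares iff every prime p ≡ 3 (mod 4) appears to even power.
All primes ≡ 3 (mod 4) appear to even power.
Search a = 0, 1, 2, … for 2657 - a² a perfect square: first hit at a = 16: 2657 - 256 = 2401 = 49².
2657 = 16² + 49² = 256 + 2401 ✓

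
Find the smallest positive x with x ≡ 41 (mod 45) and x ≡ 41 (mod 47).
41

Using Chinese Remainder Theorem:
M = 45 × 47 = 2115
M1 = 47, M2 = 45
y1 = 47^(-1) mod 45 = 23
y2 = 45^(-1) mod 47 = 23
x = (41×47×23 + 41×45×23) mod 2115 = 41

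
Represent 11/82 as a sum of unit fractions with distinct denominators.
1/8 + 1/110 + 1/18040

Greedy algorithm:
11/82: ceiling(82/11) = 8, use 1/8
3/328: ceiling(328/3) = 110, use 1/110
1/18040: ceiling(18040/1) = 18040, use 1/18040
Result: 11/82 = 1/8 + 1/110 + 1/18040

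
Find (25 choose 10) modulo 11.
0

Using Lucas' theorem:
Write n=25 and k=10 in base 11:
n in base 11: [2, 3]
k in base 11: [0, 10]
C(25,10) mod 11 = ∏ C(n_i, k_i) mod 11
Digit binomials (mod 11): C(2,0) = 1; C(3,10) = 0 (k_i > n_i)
Product: 1 × 0 = 0 ≡ 0 (mod 11)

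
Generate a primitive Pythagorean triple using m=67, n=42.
(2725, 5628, 6253)

Euclid's formula: a = m² - n², b = 2mn, c = m² + n²
m = 67, n = 42
a = 67² - 42² = 4489 - 1764 = 2725
b = 2 × 67 × 42 = 5628
c = 67² + 42² = 4489 + 1764 = 6253
Verification: 2725² + 5628² = 7425625 + 31674384 = 39100009 = 6253² ✓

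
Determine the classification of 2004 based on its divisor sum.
abundant

Proper divisors of 2004: sum = 1 + 2 + 3 + 4 + 6 + 12 + 167 + 334 + 501 + 668 + 1002 = 2700
Since 2700 > 2004, 2004 is abundant.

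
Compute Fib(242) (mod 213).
100

Matrix identity: Q^n = [[F_(n+1), F_n], [F_n, F_(n-1)]] with Q = [[1,1],[1,0]].
n = 242 = 11110010₂. Square-and-multiply, entries mod 213:
Q^1 = [[1,1],[1,0]]
Q^3 = (Q^1)²·Q = [[3,2],[2,1]]
Q^7 = (Q^3)²·Q = [[21,13],[13,8]]
Q^15 = (Q^7)²·Q = [[135,184],[184,164]]
Q^30 = (Q^15)² = [[109,62],[62,47]]
Q^60 = (Q^30)² = [[176,87],[87,89]]
Q^121 = (Q^60)²·Q = [[43,205],[205,51]]
Q^242 = (Q^121)² = [[209,100],[100,109]]
F_242 mod 213 = Q^242[0][1] = 100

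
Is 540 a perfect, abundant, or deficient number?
abundant

Proper divisors of 540: sum = 1 + 2 + 3 + 4 + 5 + 6 + 9 + 10 + ... + 108 + 135 + 180 + 270 (23 divisors) = 1140
Since 1140 > 540, 540 is abundant.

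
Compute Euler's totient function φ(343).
294

343 = 7^3
φ(n) = n × ∏(1 - 1/p) for each prime p dividing n
φ(343) = 343 × (1 - 1/7) = 294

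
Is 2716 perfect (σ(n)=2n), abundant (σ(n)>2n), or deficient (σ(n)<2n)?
abundant

Proper divisors of 2716: sum = 1 + 2 + 4 + 7 + 14 + 28 + 97 + 194 + 388 + 679 + 1358 = 2772
Since 2772 > 2716, 2716 is abundant.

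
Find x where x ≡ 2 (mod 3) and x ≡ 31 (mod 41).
113

Using Chinese Remainder Theorem:
M = 3 × 41 = 123
M1 = 41, M2 = 3
y1 = 41^(-1) mod 3 = 2
y2 = 3^(-1) mod 41 = 14
x = (2×41×2 + 31×3×14) mod 123 = 113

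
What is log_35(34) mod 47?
8

Baby-step giant-step with step n = ⌈√47⌉ = 7.
Baby steps 35^j mod 47 (j:value) for j=0..6: 0:1, 1:35, 2:3, 3:11, 4:9, 5:33, 6:27.
Giant-step multiplier: 35^(-7) ≡ 35^(46-7) = 35^39 ≡ 19 (mod 47).
Giant steps γ_i = 34·19^i mod 47: γ_0=34, γ_1=35 (in table at j=1).
x = i·n + j = 1·7 + 1 = 8.
Check: 35^8 ≡ 34 (mod 47).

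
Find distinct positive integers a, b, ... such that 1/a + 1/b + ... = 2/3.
1/2 + 1/6

Greedy algorithm:
2/3: ceiling(3/2) = 2, use 1/2
1/6: ceiling(6/1) = 6, use 1/6
Result: 2/3 = 1/2 + 1/6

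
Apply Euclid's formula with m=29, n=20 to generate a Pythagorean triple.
(441, 1160, 1241)

Euclid's formula: a = m² - n², b = 2mn, c = m² + n²
m = 29, n = 20
a = 29² - 20² = 841 - 400 = 441
b = 2 × 29 × 20 = 1160
c = 29² + 20² = 841 + 400 = 1241
Verification: 441² + 1160² = 194481 + 1345600 = 1540081 = 1241² ✓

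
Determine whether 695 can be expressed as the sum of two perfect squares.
Not possible

Factorization: 695 = 5 × 139
By Fermat: n is sum of two squares iff every prime p ≡ 3 (mod 4) appears to even power.
Prime(s) ≡ 3 (mod 4) with odd exponent: [(139, 1)]
Therefore 695 cannot be expressed as a² + b².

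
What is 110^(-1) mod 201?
53

gcd(110, 201) = 1, so the inverse exists.
Extended Euclidean algorithm on (201, 110):
201 = 1 × 110 + 91  ⟹  91 = (1)·201 + (-1)·110
110 = 1 × 91 + 19  ⟹  19 = (-1)·201 + (2)·110
91 = 4 × 19 + 15  ⟹  15 = (5)·201 + (-9)·110
19 = 1 × 15 + 4  ⟹  4 = (-6)·201 + (11)·110
15 = 3 × 4 + 3  ⟹  3 = (23)·201 + (-42)·110
4 = 1 × 3 + 1  ⟹  1 = (-29)·201 + (53)·110
So (53)·110 ≡ 1 (mod 201), i.e. 110^(-1) ≡ 53 (mod 201).
Check: 110 × 53 = 5830 ≡ 1 (mod 201)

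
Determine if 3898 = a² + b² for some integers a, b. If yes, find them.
33² + 53² (a=33, b=53)

Factorization: 3898 = 2 × 1949
By Fermat: n is sum of two squares iff every prime p ≡ 3 (mod 4) appears to even power.
All primes ≡ 3 (mod 4) appear to even power.
Search a = 0, 1, 2, … for 3898 - a² a perfect square: first hit at a = 33: 3898 - 1089 = 2809 = 53².
3898 = 33² + 53² = 1089 + 2809 ✓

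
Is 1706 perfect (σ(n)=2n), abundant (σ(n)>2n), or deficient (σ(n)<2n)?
deficient

Proper divisors of 1706: sum = 1 + 2 + 853 = 856
Since 856 < 1706, 1706 is deficient.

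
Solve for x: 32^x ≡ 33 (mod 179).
167

Baby-step giant-step with step n = ⌈√179⌉ = 14.
Baby steps 32^j mod 179 (j:value) for j=0..13: 0:1, 1:32, 2:129, 3:11, 4:173, 5:166, 6:121, 7:113, 8:36, 9:78, 10:169, 11:38, 12:142, 13:69.
Giant-step multiplier: 32^(-14) ≡ 32^(178-14) = 32^164 ≡ 3 (mod 179).
Giant steps γ_i = 33·3^i mod 179: γ_0=33, γ_1=99, γ_2=118, γ_3=175, γ_4=167, γ_5=143, γ_6=71, γ_7=34, γ_8=102, γ_9=127, γ_10=23, γ_11=69 (in table at j=13).
x = i·n + j = 11·14 + 13 = 167.
Check: 32^167 ≡ 33 (mod 179).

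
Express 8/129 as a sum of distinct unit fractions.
1/17 + 1/314 + 1/137721 + 1/31611652014

Greedy algorithm:
8/129: ceiling(129/8) = 17, use 1/17
7/2193: ceiling(2193/7) = 314, use 1/314
5/688602: ceiling(688602/5) = 137721, use 1/137721
1/31611652014: ceiling(31611652014/1) = 31611652014, use 1/31611652014
Result: 8/129 = 1/17 + 1/314 + 1/137721 + 1/31611652014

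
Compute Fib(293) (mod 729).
680

Matrix identity: Q^n = [[F_(n+1), F_n], [F_n, F_(n-1)]] with Q = [[1,1],[1,0]].
n = 293 = 100100101₂. Square-and-multiply, entries mod 729:
Q^1 = [[1,1],[1,0]]
Q^2 = (Q^1)² = [[2,1],[1,1]]
Q^4 = (Q^2)² = [[5,3],[3,2]]
Q^9 = (Q^4)²·Q = [[55,34],[34,21]]
Q^18 = (Q^9)² = [[536,397],[397,139]]
Q^36 = (Q^18)² = [[215,432],[432,512]]
Q^73 = (Q^36)²·Q = [[163,298],[298,594]]
Q^146 = (Q^73)² = [[191,325],[325,595]]
Q^293 = (Q^146)²·Q = [[251,680],[680,300]]
F_293 mod 729 = Q^293[0][1] = 680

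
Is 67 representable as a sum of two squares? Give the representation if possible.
Not possible

Factorization: 67 = 67
By Fermat: n is sum of two squares iff every prime p ≡ 3 (mod 4) appears to even power.
Prime(s) ≡ 3 (mod 4) with odd exponent: [(67, 1)]
Therefore 67 cannot be expressed as a² + b².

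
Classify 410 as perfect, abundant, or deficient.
deficient

Proper divisors of 410: sum = 1 + 2 + 5 + 10 + 41 + 82 + 205 = 346
Since 346 < 410, 410 is deficient.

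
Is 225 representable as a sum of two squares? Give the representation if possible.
0² + 15² (a=0, b=15)

Factorization: 225 = 3^2 × 5^2
By Fermat: n is sum of two squares iff every prime p ≡ 3 (mod 4) appears to even power.
All primes ≡ 3 (mod 4) appear to even power.
Search a = 0, 1, 2, … for 225 - a² a perfect square: first hit at a = 0: 225 - 0 = 225 = 15².
225 = 0² + 15² = 0 + 225 ✓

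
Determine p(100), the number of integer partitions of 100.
190569292

p(n) counts ways to write n as a sum of positive integers (order ignored).
Euler's pentagonal recurrence: p(k) = p(k-1) + p(k-2) - p(k-5) - p(k-7) + p(k-12) + p(k-15) - ... (offsets j(3j∓1)/2, signs ++--, p(0)=1, p(<0)=0).
DP table for k = 0..99: p(0)=1, p(1)=1, p(2)=2, p(3)=3, p(4)=5, p(5)=7, p(6)=11, p(7)=15, p(8)=22, p(9)=30, p(10)=42, p(11)=56, p(12)=77, p(13)=101, p(14)=135, p(15)=176, p(16)=231, p(17)=297, p(18)=385, p(19)=490, p(20)=627, p(21)=792, p(22)=1002, p(23)=1255, p(24)=1575, p(25)=1958, p(26)=2436, p(27)=3010, p(28)=3718, p(29)=4565, p(30)=5604, p(31)=6842, p(32)=8349, p(33)=10143, p(34)=12310, p(35)=14883, p(36)=17977, p(37)=21637, p(38)=26015, p(39)=31185, p(40)=37338, p(41)=44583, p(42)=53174, p(43)=63261, p(44)=75175, p(45)=89134, p(46)=105558, p(47)=124754, p(48)=147273, p(49)=173525, p(50)=204226, p(51)=239943, p(52)=281589, p(53)=329931, p(54)=386155, p(55)=451276, p(56)=526823, p(57)=614154, p(58)=715220, p(59)=831820, p(60)=966467, p(61)=1121505, p(62)=1300156, p(63)=1505499, p(64)=1741630, p(65)=2012558, p(66)=2323520, p(67)=2679689, p(68)=3087735, p(69)=3554345, p(70)=4087968, p(71)=4697205, p(72)=5392783, p(73)=6185689, p(74)=7089500, p(75)=8118264, p(76)=9289091, p(77)=10619863, p(78)=12132164, p(79)=13848650, p(80)=15796476, p(81)=18004327, p(82)=20506255, p(83)=23338469, p(84)=26543660, p(85)=30167357, p(86)=34262962, p(87)=38887673, p(88)=44108109, p(89)=49995925, p(90)=56634173, p(91)=64112359, p(92)=72533807, p(93)=82010177, p(94)=92669720, p(95)=104651419, p(96)=118114304, p(97)=133230930, p(98)=150198136, p(99)=169229875.
Final step: p(100) = p(99) + p(98) - p(95) - p(93) + p(88) + p(85) - p(78) - p(74) + p(65) + p(60) - p(49) - p(43) + p(30) + p(23) - p(8) - p(0)
= 169229875 + 150198136 - 104651419 - 82010177 + 44108109 + 30167357 - 12132164 - 7089500 + 2012558 + 966467 - 173525 - 63261 + 5604 + 1255 - 22 - 1
= 190569292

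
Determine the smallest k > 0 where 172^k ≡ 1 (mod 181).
90

181 is prime, so ord(172) divides φ(181) = 180.
Divisors of 180: 1, 2, 3, 4, 5, 6, 9, 10, 12, 15, 18, 20, 30, 36, 45, 60, 90, 180.
Repeated squaring: 172^1 ≡ 172, 172^2 ≡ 81, 172^4 ≡ 45, 172^8 ≡ 34, 172^16 ≡ 70, 172^32 ≡ 13, 172^64 ≡ 169, 172^128 ≡ 144 (mod 181).
Test 172^d mod 181 for each divisor d in increasing order:
172^1 ≡ 172
172^2 ≡ 81
172^3 = 172^2·172^1 ≡ 176
172^4 ≡ 45
172^5 = 172^4·172^1 ≡ 138
172^6 = 172^4·172^2 ≡ 25
172^9 = 172^8·172^1 ≡ 56
172^10 = 172^8·172^2 ≡ 39
172^12 = 172^8·172^4 ≡ 82
172^15 = 172^8·172^4·172^2·172^1 ≡ 133
172^18 = 172^16·172^2 ≡ 59
172^20 = 172^16·172^4 ≡ 73
172^30 = 172^16·172^8·172^4·172^2 ≡ 132
172^36 = 172^32·172^4 ≡ 42
172^45 = 172^32·172^8·172^4·172^1 ≡ 180
172^60 = 172^32·172^16·172^8·172^4 ≡ 48
172^90 = 172^64·172^16·172^8·172^2 ≡ 1  ← first divisor giving 1
The order is 90.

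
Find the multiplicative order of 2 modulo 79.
39

79 is prime, so ord(2) divides φ(79) = 78.
Divisors of 78: 1, 2, 3, 6, 13, 26, 39, 78.
Repeated squaring: 2^1 ≡ 2, 2^2 ≡ 4, 2^4 ≡ 16, 2^8 ≡ 19, 2^16 ≡ 45, 2^32 ≡ 50, 2^64 ≡ 51 (mod 79).
Test 2^d mod 79 for each divisor d in increasing order:
2^1 ≡ 2
2^2 ≡ 4
2^3 = 2^2·2^1 ≡ 8
2^6 = 2^4·2^2 ≡ 64
2^13 = 2^8·2^4·2^1 ≡ 55
2^26 = 2^16·2^8·2^2 ≡ 23
2^39 = 2^32·2^4·2^2·2^1 ≡ 1  ← first divisor giving 1
The order is 39.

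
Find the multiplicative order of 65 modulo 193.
96

193 is prime, so ord(65) divides φ(193) = 192.
Divisors of 192: 1, 2, 3, 4, 6, 8, 12, 16, 24, 32, 48, 64, 96, 192.
Repeated squaring: 65^1 ≡ 65, 65^2 ≡ 172, 65^4 ≡ 55, 65^8 ≡ 130, 65^16 ≡ 109, 65^32 ≡ 108, 65^64 ≡ 84, 65^128 ≡ 108 (mod 193).
Test 65^d mod 193 for each divisor d in increasing order:
65^1 ≡ 65
65^2 ≡ 172
65^3 = 65^2·65^1 ≡ 179
65^4 ≡ 55
65^6 = 65^4·65^2 ≡ 3
65^8 ≡ 130
65^12 = 65^8·65^4 ≡ 9
65^16 ≡ 109
65^24 = 65^16·65^8 ≡ 81
65^32 ≡ 108
65^48 = 65^32·65^16 ≡ 192
65^64 ≡ 84
65^96 = 65^64·65^32 ≡ 1  ← first divisor giving 1
The order is 96.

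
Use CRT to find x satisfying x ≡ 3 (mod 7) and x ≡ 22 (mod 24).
94

Using Chinese Remainder Theorem:
M = 7 × 24 = 168
M1 = 24, M2 = 7
y1 = 24^(-1) mod 7 = 5
y2 = 7^(-1) mod 24 = 7
x = (3×24×5 + 22×7×7) mod 168 = 94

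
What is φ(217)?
180

217 = 7 × 31
φ(n) = n × ∏(1 - 1/p) for each prime p dividing n
φ(217) = 217 × (1 - 1/7) × (1 - 1/31) = 180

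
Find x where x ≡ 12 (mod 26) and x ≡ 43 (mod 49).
974

Using Chinese Remainder Theorem:
M = 26 × 49 = 1274
M1 = 49, M2 = 26
y1 = 49^(-1) mod 26 = 17
y2 = 26^(-1) mod 49 = 17
x = (12×49×17 + 43×26×17) mod 1274 = 974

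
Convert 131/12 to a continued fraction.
[10; 1, 11]

Euclidean algorithm steps:
131 = 10 × 12 + 11
12 = 1 × 11 + 1
11 = 11 × 1 + 0
Continued fraction: [10; 1, 11]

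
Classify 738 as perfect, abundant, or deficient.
abundant

Proper divisors of 738: sum = 1 + 2 + 3 + 6 + 9 + 18 + 41 + 82 + 123 + 246 + 369 = 900
Since 900 > 738, 738 is abundant.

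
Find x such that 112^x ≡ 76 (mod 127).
120

Baby-step giant-step with step n = ⌈√127⌉ = 12.
Baby steps 112^j mod 127 (j:value) for j=0..11: 0:1, 1:112, 2:98, 3:54, 4:79, 5:85, 6:122, 7:75, 8:18, 9:111, 10:113, 11:83.
Giant-step multiplier: 112^(-12) ≡ 112^(126-12) = 112^114 ≡ 61 (mod 127).
Giant steps γ_i = 76·61^i mod 127: γ_0=76, γ_1=64, γ_2=94, γ_3=19, γ_4=16, γ_5=87, γ_6=100, γ_7=4, γ_8=117, γ_9=25, γ_10=1 (in table at j=0).
x = i·n + j = 10·12 + 0 = 120.
Check: 112^120 ≡ 76 (mod 127).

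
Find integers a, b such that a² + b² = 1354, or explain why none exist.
25² + 27² (a=25, b=27)

Factorization: 1354 = 2 × 677
By Fermat: n is sum of two squares iff every prime p ≡ 3 (mod 4) appears to even power.
All primes ≡ 3 (mod 4) appear to even power.
Search a = 0, 1, 2, … for 1354 - a² a perfect square: first hit at a = 25: 1354 - 625 = 729 = 27².
1354 = 25² + 27² = 625 + 729 ✓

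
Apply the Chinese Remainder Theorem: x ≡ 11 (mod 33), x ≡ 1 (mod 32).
737

Using Chinese Remainder Theorem:
M = 33 × 32 = 1056
M1 = 32, M2 = 33
y1 = 32^(-1) mod 33 = 32
y2 = 33^(-1) mod 32 = 1
x = (11×32×32 + 1×33×1) mod 1056 = 737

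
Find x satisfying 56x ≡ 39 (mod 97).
x ≡ 44 (mod 97)

gcd(56, 97) = 1, which divides 39, so solutions exist.
Find 56^(-1) mod 97 by the extended Euclidean algorithm:
97 = 1 × 56 + 41  ⟹  41 = (1)·97 + (-1)·56
56 = 1 × 41 + 15  ⟹  15 = (-1)·97 + (2)·56
41 = 2 × 15 + 11  ⟹  11 = (3)·97 + (-5)·56
15 = 1 × 11 + 4  ⟹  4 = (-4)·97 + (7)·56
11 = 2 × 4 + 3  ⟹  3 = (11)·97 + (-19)·56
4 = 1 × 3 + 1  ⟹  1 = (-15)·97 + (26)·56
So (26)·56 ≡ 1 (mod 97), i.e. 56^(-1) ≡ 26 (mod 97).
x ≡ 26 × 39 = 1014 ≡ 44 (mod 97).
Check: 56 × 44 = 2464 ≡ 39 (mod 97).
Unique solution: x ≡ 44 (mod 97)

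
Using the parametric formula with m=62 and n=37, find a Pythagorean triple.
(2475, 4588, 5213)

Euclid's formula: a = m² - n², b = 2mn, c = m² + n²
m = 62, n = 37
a = 62² - 37² = 3844 - 1369 = 2475
b = 2 × 62 × 37 = 4588
c = 62² + 37² = 3844 + 1369 = 5213
Verification: 2475² + 4588² = 6125625 + 21049744 = 27175369 = 5213² ✓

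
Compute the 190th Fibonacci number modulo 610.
55

Matrix identity: Q^n = [[F_(n+1), F_n], [F_n, F_(n-1)]] with Q = [[1,1],[1,0]].
n = 190 = 10111110₂. Square-and-multiply, entries mod 610:
Q^1 = [[1,1],[1,0]]
Q^2 = (Q^1)² = [[2,1],[1,1]]
Q^5 = (Q^2)²·Q = [[8,5],[5,3]]
Q^11 = (Q^5)²·Q = [[144,89],[89,55]]
Q^23 = (Q^11)²·Q = [[8,597],[597,21]]
Q^47 = (Q^23)²·Q = [[466,233],[233,233]]
Q^95 = (Q^47)²·Q = [[602,605],[605,607]]
Q^190 = (Q^95)² = [[89,55],[55,34]]
F_190 mod 610 = Q^190[0][1] = 55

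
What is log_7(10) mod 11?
5

Baby-step giant-step with step n = ⌈√11⌉ = 4.
Baby steps 7^j mod 11 (j:value) for j=0..3: 0:1, 1:7, 2:5, 3:2.
Giant-step multiplier: 7^(-4) ≡ 7^(10-4) = 7^6 ≡ 4 (mod 11).
Giant steps γ_i = 10·4^i mod 11: γ_0=10, γ_1=7 (in table at j=1).
x = i·n + j = 1·4 + 1 = 5.
Check: 7^5 ≡ 10 (mod 11).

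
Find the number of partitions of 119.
1653668665

p(n) counts ways to write n as a sum of positive integers (order ignored).
Euler's pentagonal recurrence: p(k) = p(k-1) + p(k-2) - p(k-5) - p(k-7) + p(k-12) + p(k-15) - ... (offsets j(3j∓1)/2, signs ++--, p(0)=1, p(<0)=0).
DP table for k = 0..118: p(0)=1, p(1)=1, p(2)=2, p(3)=3, p(4)=5, p(5)=7, p(6)=11, p(7)=15, p(8)=22, p(9)=30, p(10)=42, p(11)=56, p(12)=77, p(13)=101, p(14)=135, p(15)=176, p(16)=231, p(17)=297, p(18)=385, p(19)=490, p(20)=627, p(21)=792, p(22)=1002, p(23)=1255, p(24)=1575, p(25)=1958, p(26)=2436, p(27)=3010, p(28)=3718, p(29)=4565, p(30)=5604, p(31)=6842, p(32)=8349, p(33)=10143, p(34)=12310, p(35)=14883, p(36)=17977, p(37)=21637, p(38)=26015, p(39)=31185, p(40)=37338, p(41)=44583, p(42)=53174, p(43)=63261, p(44)=75175, p(45)=89134, p(46)=105558, p(47)=124754, p(48)=147273, p(49)=173525, p(50)=204226, p(51)=239943, p(52)=281589, p(53)=329931, p(54)=386155, p(55)=451276, p(56)=526823, p(57)=614154, p(58)=715220, p(59)=831820, p(60)=966467, p(61)=1121505, p(62)=1300156, p(63)=1505499, p(64)=1741630, p(65)=2012558, p(66)=2323520, p(67)=2679689, p(68)=3087735, p(69)=3554345, p(70)=4087968, p(71)=4697205, p(72)=5392783, p(73)=6185689, p(74)=7089500, p(75)=8118264, p(76)=9289091, p(77)=10619863, p(78)=12132164, p(79)=13848650, p(80)=15796476, p(81)=18004327, p(82)=20506255, p(83)=23338469, p(84)=26543660, p(85)=30167357, p(86)=34262962, p(87)=38887673, p(88)=44108109, p(89)=49995925, p(90)=56634173, p(91)=64112359, p(92)=72533807, p(93)=82010177, p(94)=92669720, p(95)=104651419, p(96)=118114304, p(97)=133230930, p(98)=150198136, p(99)=169229875, p(100)=190569292, p(101)=214481126, p(102)=241265379, p(103)=271248950, p(104)=304801365, p(105)=342325709, p(106)=384276336, p(107)=431149389, p(108)=483502844, p(109)=541946240, p(110)=607163746, p(111)=679903203, p(112)=761002156, p(113)=851376628, p(114)=952050665, p(115)=1064144451, p(116)=1188908248, p(117)=1327710076, p(118)=1482074143.
Final step: p(119) = p(118) + p(117) - p(114) - p(112) + p(107) + p(104) - p(97) - p(93) + p(84) + p(79) - p(68) - p(62) + p(49) + p(42) - p(27) - p(19) + p(2)
= 1482074143 + 1327710076 - 952050665 - 761002156 + 431149389 + 304801365 - 133230930 - 82010177 + 26543660 + 13848650 - 3087735 - 1300156 + 173525 + 53174 - 3010 - 490 + 2
= 1653668665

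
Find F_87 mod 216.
178

Matrix identity: Q^n = [[F_(n+1), F_n], [F_n, F_(n-1)]] with Q = [[1,1],[1,0]].
n = 87 = 1010111₂. Square-and-multiply, entries mod 216:
Q^1 = [[1,1],[1,0]]
Q^2 = (Q^1)² = [[2,1],[1,1]]
Q^5 = (Q^2)²·Q = [[8,5],[5,3]]
Q^10 = (Q^5)² = [[89,55],[55,34]]
Q^21 = (Q^10)²·Q = [[215,146],[146,69]]
Q^43 = (Q^21)²·Q = [[141,149],[149,208]]
Q^87 = (Q^43)²·Q = [[123,178],[178,161]]
F_87 mod 216 = Q^87[0][1] = 178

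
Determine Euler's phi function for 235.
184

235 = 5 × 47
φ(n) = n × ∏(1 - 1/p) for each prime p dividing n
φ(235) = 235 × (1 - 1/5) × (1 - 1/47) = 184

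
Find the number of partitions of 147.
30388671978

p(n) counts ways to write n as a sum of positive integers (order ignored).
Euler's pentagonal recurrence: p(k) = p(k-1) + p(k-2) - p(k-5) - p(k-7) + p(k-12) + p(k-15) - ... (offsets j(3j∓1)/2, signs ++--, p(0)=1, p(<0)=0).
DP table for k = 0..146: p(0)=1, p(1)=1, p(2)=2, p(3)=3, p(4)=5, p(5)=7, p(6)=11, p(7)=15, p(8)=22, p(9)=30, p(10)=42, p(11)=56, p(12)=77, p(13)=101, p(14)=135, p(15)=176, p(16)=231, p(17)=297, p(18)=385, p(19)=490, p(20)=627, p(21)=792, p(22)=1002, p(23)=1255, p(24)=1575, p(25)=1958, p(26)=2436, p(27)=3010, p(28)=3718, p(29)=4565, p(30)=5604, p(31)=6842, p(32)=8349, p(33)=10143, p(34)=12310, p(35)=14883, p(36)=17977, p(37)=21637, p(38)=26015, p(39)=31185, p(40)=37338, p(41)=44583, p(42)=53174, p(43)=63261, p(44)=75175, p(45)=89134, p(46)=105558, p(47)=124754, p(48)=147273, p(49)=173525, p(50)=204226, p(51)=239943, p(52)=281589, p(53)=329931, p(54)=386155, p(55)=451276, p(56)=526823, p(57)=614154, p(58)=715220, p(59)=831820, p(60)=966467, p(61)=1121505, p(62)=1300156, p(63)=1505499, p(64)=1741630, p(65)=2012558, p(66)=2323520, p(67)=2679689, p(68)=3087735, p(69)=3554345, p(70)=4087968, p(71)=4697205, p(72)=5392783, p(73)=6185689, p(74)=7089500, p(75)=8118264, p(76)=9289091, p(77)=10619863, p(78)=12132164, p(79)=13848650, p(80)=15796476, p(81)=18004327, p(82)=20506255, p(83)=23338469, p(84)=26543660, p(85)=30167357, p(86)=34262962, p(87)=38887673, p(88)=44108109, p(89)=49995925, p(90)=56634173, p(91)=64112359, p(92)=72533807, p(93)=82010177, p(94)=92669720, p(95)=104651419, p(96)=118114304, p(97)=133230930, p(98)=150198136, p(99)=169229875, p(100)=190569292, p(101)=214481126, p(102)=241265379, p(103)=271248950, p(104)=304801365, p(105)=342325709, p(106)=384276336, p(107)=431149389, p(108)=483502844, p(109)=541946240, p(110)=607163746, p(111)=679903203, p(112)=761002156, p(113)=851376628, p(114)=952050665, p(115)=1064144451, p(116)=1188908248, p(117)=1327710076, p(118)=1482074143, p(119)=1653668665, p(120)=1844349560, p(121)=2056148051, p(122)=2291320912, p(123)=2552338241, p(124)=2841940500, p(125)=3163127352, p(126)=3519222692, p(127)=3913864295, p(128)=4351078600, p(129)=4835271870, p(130)=5371315400, p(131)=5964539504, p(132)=6620830889, p(133)=7346629512, p(134)=8149040695, p(135)=9035836076, p(136)=10015581680, p(137)=11097645016, p(138)=12292341831, p(139)=13610949895, p(140)=15065878135, p(141)=16670689208, p(142)=18440293320, p(143)=20390982757, p(144)=22540654445, p(145)=24908858009, p(146)=27517052599.
Final step: p(147) = p(146) + p(145) - p(142) - p(140) + p(135) + p(132) - p(125) - p(121) + p(112) + p(107) - p(96) - p(90) + p(77) + p(70) - p(55) - p(47) + p(30) + p(21) - p(2)
= 27517052599 + 24908858009 - 18440293320 - 15065878135 + 9035836076 + 6620830889 - 3163127352 - 2056148051 + 761002156 + 431149389 - 118114304 - 56634173 + 10619863 + 4087968 - 451276 - 124754 + 5604 + 792 - 2
= 30388671978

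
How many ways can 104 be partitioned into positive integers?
304801365

p(n) counts ways to write n as a sum of positive integers (order ignored).
Euler's pentagonal recurrence: p(k) = p(k-1) + p(k-2) - p(k-5) - p(k-7) + p(k-12) + p(k-15) - ... (offsets j(3j∓1)/2, signs ++--, p(0)=1, p(<0)=0).
DP table for k = 0..103: p(0)=1, p(1)=1, p(2)=2, p(3)=3, p(4)=5, p(5)=7, p(6)=11, p(7)=15, p(8)=22, p(9)=30, p(10)=42, p(11)=56, p(12)=77, p(13)=101, p(14)=135, p(15)=176, p(16)=231, p(17)=297, p(18)=385, p(19)=490, p(20)=627, p(21)=792, p(22)=1002, p(23)=1255, p(24)=1575, p(25)=1958, p(26)=2436, p(27)=3010, p(28)=3718, p(29)=4565, p(30)=5604, p(31)=6842, p(32)=8349, p(33)=10143, p(34)=12310, p(35)=14883, p(36)=17977, p(37)=21637, p(38)=26015, p(39)=31185, p(40)=37338, p(41)=44583, p(42)=53174, p(43)=63261, p(44)=75175, p(45)=89134, p(46)=105558, p(47)=124754, p(48)=147273, p(49)=173525, p(50)=204226, p(51)=239943, p(52)=281589, p(53)=329931, p(54)=386155, p(55)=451276, p(56)=526823, p(57)=614154, p(58)=715220, p(59)=831820, p(60)=966467, p(61)=1121505, p(62)=1300156, p(63)=1505499, p(64)=1741630, p(65)=2012558, p(66)=2323520, p(67)=2679689, p(68)=3087735, p(69)=3554345, p(70)=4087968, p(71)=4697205, p(72)=5392783, p(73)=6185689, p(74)=7089500, p(75)=8118264, p(76)=9289091, p(77)=10619863, p(78)=12132164, p(79)=13848650, p(80)=15796476, p(81)=18004327, p(82)=20506255, p(83)=23338469, p(84)=26543660, p(85)=30167357, p(86)=34262962, p(87)=38887673, p(88)=44108109, p(89)=49995925, p(90)=56634173, p(91)=64112359, p(92)=72533807, p(93)=82010177, p(94)=92669720, p(95)=104651419, p(96)=118114304, p(97)=133230930, p(98)=150198136, p(99)=169229875, p(100)=190569292, p(101)=214481126, p(102)=241265379, p(103)=271248950.
Final step: p(104) = p(103) + p(102) - p(99) - p(97) + p(92) + p(89) - p(82) - p(78) + p(69) + p(64) - p(53) - p(47) + p(34) + p(27) - p(12) - p(4)
= 271248950 + 241265379 - 169229875 - 133230930 + 72533807 + 49995925 - 20506255 - 12132164 + 3554345 + 1741630 - 329931 - 124754 + 12310 + 3010 - 77 - 5
= 304801365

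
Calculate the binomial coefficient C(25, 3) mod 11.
1

Using Lucas' theorem:
Write n=25 and k=3 in base 11:
n in base 11: [2, 3]
k in base 11: [0, 3]
C(25,3) mod 11 = ∏ C(n_i, k_i) mod 11
Digit binomials (mod 11): C(2,0) = 1; C(3,3) = 1
Product: 1 × 1 = 1 ≡ 1 (mod 11)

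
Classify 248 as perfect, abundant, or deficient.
deficient

Proper divisors of 248: sum = 1 + 2 + 4 + 8 + 31 + 62 + 124 = 232
Since 232 < 248, 248 is deficient.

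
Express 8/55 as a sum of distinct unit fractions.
1/7 + 1/385

Greedy algorithm:
8/55: ceiling(55/8) = 7, use 1/7
1/385: ceiling(385/1) = 385, use 1/385
Result: 8/55 = 1/7 + 1/385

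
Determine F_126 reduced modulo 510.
68

Matrix identity: Q^n = [[F_(n+1), F_n], [F_n, F_(n-1)]] with Q = [[1,1],[1,0]].
n = 126 = 1111110₂. Square-and-multiply, entries mod 510:
Q^1 = [[1,1],[1,0]]
Q^3 = (Q^1)²·Q = [[3,2],[2,1]]
Q^7 = (Q^3)²·Q = [[21,13],[13,8]]
Q^15 = (Q^7)²·Q = [[477,100],[100,377]]
Q^31 = (Q^15)²·Q = [[99,379],[379,230]]
Q^63 = (Q^31)²·Q = [[183,442],[442,251]]
Q^126 = (Q^63)² = [[373,68],[68,305]]
F_126 mod 510 = Q^126[0][1] = 68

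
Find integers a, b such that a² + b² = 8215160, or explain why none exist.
Not possible

Factorization: 8215160 = 2^3 × 5 × 59^3
By Fermat: n is sum of two squares iff every prime p ≡ 3 (mod 4) appears to even power.
Prime(s) ≡ 3 (mod 4) with odd exponent: [(59, 3)]
Therefore 8215160 cannot be expressed as a² + b².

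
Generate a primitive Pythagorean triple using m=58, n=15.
(3139, 1740, 3589)

Euclid's formula: a = m² - n², b = 2mn, c = m² + n²
m = 58, n = 15
a = 58² - 15² = 3364 - 225 = 3139
b = 2 × 58 × 15 = 1740
c = 58² + 15² = 3364 + 225 = 3589
Verification: 3139² + 1740² = 9853321 + 3027600 = 12880921 = 3589² ✓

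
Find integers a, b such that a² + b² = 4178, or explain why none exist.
37² + 53² (a=37, b=53)

Factorization: 4178 = 2 × 2089
By Fermat: n is sum of two squares iff every prime p ≡ 3 (mod 4) appears to even power.
All primes ≡ 3 (mod 4) appear to even power.
Search a = 0, 1, 2, … for 4178 - a² a perfect square: first hit at a = 37: 4178 - 1369 = 2809 = 53².
4178 = 37² + 53² = 1369 + 2809 ✓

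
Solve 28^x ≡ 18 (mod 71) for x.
26

Baby-step giant-step with step n = ⌈√71⌉ = 9.
Baby steps 28^j mod 71 (j:value) for j=0..8: 0:1, 1:28, 2:3, 3:13, 4:9, 5:39, 6:27, 7:46, 8:10.
Giant-step multiplier: 28^(-9) ≡ 28^(70-9) = 28^61 ≡ 53 (mod 71).
Giant steps γ_i = 18·53^i mod 71: γ_0=18, γ_1=31, γ_2=10 (in table at j=8).
x = i·n + j = 2·9 + 8 = 26.
Check: 28^26 ≡ 18 (mod 71).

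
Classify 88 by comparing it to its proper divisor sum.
abundant

Proper divisors of 88: sum = 1 + 2 + 4 + 8 + 11 + 22 + 44 = 92
Since 92 > 88, 88 is abundant.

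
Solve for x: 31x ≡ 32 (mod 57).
x ≡ 47 (mod 57)

gcd(31, 57) = 1, which divides 32, so solutions exist.
Find 31^(-1) mod 57 by the extended Euclidean algorithm:
57 = 1 × 31 + 26  ⟹  26 = (1)·57 + (-1)·31
31 = 1 × 26 + 5  ⟹  5 = (-1)·57 + (2)·31
26 = 5 × 5 + 1  ⟹  1 = (6)·57 + (-11)·31
So (-11)·31 ≡ 1 (mod 57), i.e. 31^(-1) ≡ -11 ≡ 46 (mod 57).
x ≡ 46 × 32 = 1472 ≡ 47 (mod 57).
Check: 31 × 47 = 1457 ≡ 32 (mod 57).
Unique solution: x ≡ 47 (mod 57)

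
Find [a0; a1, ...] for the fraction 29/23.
[1; 3, 1, 5]

Euclidean algorithm steps:
29 = 1 × 23 + 6
23 = 3 × 6 + 5
6 = 1 × 5 + 1
5 = 5 × 1 + 0
Continued fraction: [1; 3, 1, 5]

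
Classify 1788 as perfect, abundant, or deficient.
abundant

Proper divisors of 1788: sum = 1 + 2 + 3 + 4 + 6 + 12 + 149 + 298 + 447 + 596 + 894 = 2412
Since 2412 > 1788, 1788 is abundant.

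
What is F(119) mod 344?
25

Matrix identity: Q^n = [[F_(n+1), F_n], [F_n, F_(n-1)]] with Q = [[1,1],[1,0]].
n = 119 = 1110111₂. Square-and-multiply, entries mod 344:
Q^1 = [[1,1],[1,0]]
Q^3 = (Q^1)²·Q = [[3,2],[2,1]]
Q^7 = (Q^3)²·Q = [[21,13],[13,8]]
Q^14 = (Q^7)² = [[266,33],[33,233]]
Q^29 = (Q^14)²·Q = [[248,293],[293,299]]
Q^59 = (Q^29)²·Q = [[88,121],[121,311]]
Q^119 = (Q^59)²·Q = [[144,25],[25,119]]
F_119 mod 344 = Q^119[0][1] = 25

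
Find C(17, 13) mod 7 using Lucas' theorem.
0

Using Lucas' theorem:
Write n=17 and k=13 in base 7:
n in base 7: [2, 3]
k in base 7: [1, 6]
C(17,13) mod 7 = ∏ C(n_i, k_i) mod 7
Digit binomials (mod 7): C(2,1) = 2; C(3,6) = 0 (k_i > n_i)
Product: 2 × 0 = 0 ≡ 0 (mod 7)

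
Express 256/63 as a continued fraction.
[4; 15, 1, 3]

Euclidean algorithm steps:
256 = 4 × 63 + 4
63 = 15 × 4 + 3
4 = 1 × 3 + 1
3 = 3 × 1 + 0
Continued fraction: [4; 15, 1, 3]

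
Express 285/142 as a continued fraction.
[2; 142]

Euclidean algorithm steps:
285 = 2 × 142 + 1
142 = 142 × 1 + 0
Continued fraction: [2; 142]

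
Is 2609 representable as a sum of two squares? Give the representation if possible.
20² + 47² (a=20, b=47)

Factorization: 2609 = 2609
By Fermat: n is sum of two squares iff every prime p ≡ 3 (mod 4) appears to even power.
All primes ≡ 3 (mod 4) appear to even power.
Search a = 0, 1, 2, … for 2609 - a² a perfect square: first hit at a = 20: 2609 - 400 = 2209 = 47².
2609 = 20² + 47² = 400 + 2209 ✓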